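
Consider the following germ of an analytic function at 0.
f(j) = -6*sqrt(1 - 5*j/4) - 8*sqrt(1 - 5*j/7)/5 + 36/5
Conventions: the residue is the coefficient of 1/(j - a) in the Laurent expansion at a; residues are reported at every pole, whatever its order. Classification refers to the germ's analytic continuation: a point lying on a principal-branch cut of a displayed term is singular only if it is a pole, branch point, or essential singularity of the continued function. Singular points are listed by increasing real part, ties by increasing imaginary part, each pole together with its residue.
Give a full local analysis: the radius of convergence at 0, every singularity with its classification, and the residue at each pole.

Branch term (-6)*sqrt(1 - j/(4/5)): its argument vanishes at j = 4/5, a square-root branch point, modulus 4/5.
Branch term (-8/5)*sqrt(1 - j/(7/5)): its argument vanishes at j = 7/5, a square-root branch point, modulus 7/5.
The radius of convergence is the smallest modulus among the singular points: 4/5.
List the singular points by increasing real part (a conjugate pair: the negative imaginary part first).

Radius of convergence at 0: 4/5.
At 4/5: an algebraic (square-root) branch point.
At 7/5: an algebraic (square-root) branch point.


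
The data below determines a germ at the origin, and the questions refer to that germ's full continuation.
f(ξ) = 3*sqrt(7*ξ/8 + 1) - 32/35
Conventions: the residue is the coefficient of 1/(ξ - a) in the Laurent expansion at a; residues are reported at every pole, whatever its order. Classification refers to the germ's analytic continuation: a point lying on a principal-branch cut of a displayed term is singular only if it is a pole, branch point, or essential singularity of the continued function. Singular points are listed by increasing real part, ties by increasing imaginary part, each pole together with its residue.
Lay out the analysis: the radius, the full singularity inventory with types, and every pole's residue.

Radius of convergence at 0: 8/7.
At -8/7: an algebraic (square-root) branch point.

Branch term (3)*sqrt(1 - ξ/(-8/7)): its argument vanishes at ξ = -8/7, a square-root branch point, modulus 8/7.
The radius of convergence is the smallest modulus among the singular points: 8/7.


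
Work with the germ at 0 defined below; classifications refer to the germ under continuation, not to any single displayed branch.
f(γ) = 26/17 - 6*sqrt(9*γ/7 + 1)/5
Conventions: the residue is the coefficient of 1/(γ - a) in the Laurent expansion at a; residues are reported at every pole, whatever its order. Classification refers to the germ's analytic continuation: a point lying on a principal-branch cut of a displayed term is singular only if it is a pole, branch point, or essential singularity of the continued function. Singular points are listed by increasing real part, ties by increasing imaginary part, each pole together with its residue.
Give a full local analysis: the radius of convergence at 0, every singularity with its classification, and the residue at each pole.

Radius of convergence at 0: 7/9.
At -7/9: an algebraic (square-root) branch point.

Branch term (-6/5)*sqrt(1 - γ/(-7/9)): its argument vanishes at γ = -7/9, a square-root branch point, modulus 7/9.
The radius of convergence is the smallest modulus among the singular points: 7/9.


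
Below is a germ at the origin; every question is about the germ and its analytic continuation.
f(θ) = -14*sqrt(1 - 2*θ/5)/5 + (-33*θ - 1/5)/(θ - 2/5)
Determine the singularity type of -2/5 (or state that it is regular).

The point is a regular point.

Denominator factors: θ - 2/5 = -4/5 at θ = -2/5 — none vanishes.
Branch term sqrt(1 - θ/(5/2)): argument at -2/5 is 29/25, nonzero, so -2/5 is not its branch point (a point on a principal cut is still regular for the continued germ).
So the germ continues analytically to -2/5.


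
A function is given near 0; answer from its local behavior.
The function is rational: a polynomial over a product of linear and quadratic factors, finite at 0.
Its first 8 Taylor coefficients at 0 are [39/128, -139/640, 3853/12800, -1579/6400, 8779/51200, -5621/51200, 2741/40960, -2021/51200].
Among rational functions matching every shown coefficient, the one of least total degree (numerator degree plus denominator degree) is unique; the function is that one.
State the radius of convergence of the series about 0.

The radius of convergence is 2.

No rational of total degree below 4 reproduces all 8 coefficients; solving the [2/2] Pade equations on them gives f(λ) = (16*λ**2/25 + 7*λ/20 + 39/32)/(λ + 2)**2, whose expansion matches every shown term.
Denominator factor (λ + 2)^2: pole of order 2 at -2, modulus 2.
The radius of convergence is the smallest modulus among the singular points: 2.


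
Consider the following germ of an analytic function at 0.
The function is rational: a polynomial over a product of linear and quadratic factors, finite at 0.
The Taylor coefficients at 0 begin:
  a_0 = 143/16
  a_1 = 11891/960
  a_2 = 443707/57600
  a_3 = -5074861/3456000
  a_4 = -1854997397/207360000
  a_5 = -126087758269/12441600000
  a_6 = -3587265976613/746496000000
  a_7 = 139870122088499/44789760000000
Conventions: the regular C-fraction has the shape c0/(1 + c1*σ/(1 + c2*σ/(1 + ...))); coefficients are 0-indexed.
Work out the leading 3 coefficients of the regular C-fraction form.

Taylor coefficients (read off): a_0 = 143/16, a_1 = 11891/960, a_2 = 443707/57600.
c0 = a_0 = 143/16. Peel one level at a time: if S = 1 + c*σ/S' with S'(0) = 1, then c is the σ-coefficient of S and S' = c*σ/(S - 1).
S_1 = c0/f = 1 + (-1081/780)*σ + (32209/30420)*σ^2 + ...; c1 = -1081/780.
S_2 = c1*σ/(S_1 - 1) = 1 + (32209/42159)*σ + ...; c2 = 32209/42159.

The regular C-fraction coefficients are [143/16, -1081/780, 32209/42159].


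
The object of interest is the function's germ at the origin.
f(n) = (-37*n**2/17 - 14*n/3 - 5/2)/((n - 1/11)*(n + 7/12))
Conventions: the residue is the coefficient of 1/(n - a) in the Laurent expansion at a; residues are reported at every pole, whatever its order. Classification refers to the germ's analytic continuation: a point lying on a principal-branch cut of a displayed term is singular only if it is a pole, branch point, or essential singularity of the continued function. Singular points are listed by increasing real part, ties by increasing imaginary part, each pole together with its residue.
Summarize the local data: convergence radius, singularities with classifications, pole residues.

Denominator factor (n - 1/11): pole of order 1 at 1/11, modulus 1/11.
Denominator factor (n + 7/12): pole of order 1 at -7/12, modulus 7/12.
The radius of convergence is the smallest modulus among the singular points: 1/11.
At the order-1 pole -7/12 set g(n) = (n - (-7/12))*f(n) = (-37*n**2/17 - 14*n/3 - 5/2)/(n - 1/11).
Simple pole: residue = g(a) at a = -7/12, which is 4653/6052.
At the order-1 pole 1/11 set g(n) = (n - (1/11))*f(n) = (-37*n**2/17 - 14*n/3 - 5/2)/(n + 7/12).
Simple pole: residue = g(a) at a = 1/11, which is -72626/16643.
List the singular points by increasing real part (a conjugate pair: the negative imaginary part first).

Radius of convergence at 0: 1/11.
At -7/12: a pole of order 1; residue 4653/6052.
At 1/11: a pole of order 1; residue -72626/16643.


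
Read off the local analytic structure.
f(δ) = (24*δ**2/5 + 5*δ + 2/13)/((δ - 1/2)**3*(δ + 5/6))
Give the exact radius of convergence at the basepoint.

The radius of convergence is 1/2.

Denominator factor (δ + 5/6): pole of order 1 at -5/6, modulus 5/6.
Denominator factor (δ - 1/2)^3: pole of order 3 at 1/2, modulus 1/2.
The radius of convergence is the smallest modulus among the singular points: 1/2.


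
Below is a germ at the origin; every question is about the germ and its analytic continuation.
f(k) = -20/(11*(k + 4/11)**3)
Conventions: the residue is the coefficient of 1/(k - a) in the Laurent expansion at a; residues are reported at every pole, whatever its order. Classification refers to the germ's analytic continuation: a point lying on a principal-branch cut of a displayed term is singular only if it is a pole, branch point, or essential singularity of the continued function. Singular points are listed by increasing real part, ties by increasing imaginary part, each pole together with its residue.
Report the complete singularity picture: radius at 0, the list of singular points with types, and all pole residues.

Denominator factor (k + 4/11)^3: pole of order 3 at -4/11, modulus 4/11.
The radius of convergence is the smallest modulus among the singular points: 4/11.
At the order-3 pole -4/11 set g(k) = (k - (-4/11))^3*f(k) = -20/11.
Order-3 pole: residue = g''(a)/2; g''(-4/11) = 0, so the residue is 0.

Radius of convergence at 0: 4/11.
At -4/11: a pole of order 3; residue 0.


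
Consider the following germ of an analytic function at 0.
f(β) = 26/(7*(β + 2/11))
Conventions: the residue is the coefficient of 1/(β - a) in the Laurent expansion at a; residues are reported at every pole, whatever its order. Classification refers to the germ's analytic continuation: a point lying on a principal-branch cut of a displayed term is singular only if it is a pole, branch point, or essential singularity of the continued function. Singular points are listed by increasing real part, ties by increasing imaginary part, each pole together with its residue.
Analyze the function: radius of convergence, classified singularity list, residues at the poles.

Denominator factor (β + 2/11): pole of order 1 at -2/11, modulus 2/11.
The radius of convergence is the smallest modulus among the singular points: 2/11.
At the order-1 pole -2/11 set g(β) = (β - (-2/11))*f(β) = 26/7.
Simple pole: residue = g(a) at a = -2/11, which is 26/7.

Radius of convergence at 0: 2/11.
At -2/11: a pole of order 1; residue 26/7.


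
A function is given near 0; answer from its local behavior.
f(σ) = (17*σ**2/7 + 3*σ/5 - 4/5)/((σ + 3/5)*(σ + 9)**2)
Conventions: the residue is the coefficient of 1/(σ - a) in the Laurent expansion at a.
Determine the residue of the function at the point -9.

The residue is 15019/6174.

At the order-2 pole -9 set g(σ) = (σ - (-9))^2*f(σ) = (17*σ**2/7 + 3*σ/5 - 4/5)/(σ + 3/5).
Order-2 pole: residue = g'(a); g'(-9) = 15019/6174, so the residue is 15019/6174.


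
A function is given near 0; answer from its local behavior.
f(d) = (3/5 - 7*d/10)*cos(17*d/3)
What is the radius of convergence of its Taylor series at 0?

The factor cos(17*d/3) is entire and contributes no finite singular point.
The polynomial part has no poles.
No finite singular points: the Taylor series at 0 converges everywhere.

The radius of convergence is infinite.


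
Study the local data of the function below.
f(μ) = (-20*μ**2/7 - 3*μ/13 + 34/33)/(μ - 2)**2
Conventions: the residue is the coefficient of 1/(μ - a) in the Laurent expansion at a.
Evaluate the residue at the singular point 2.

The residue is -1061/91.

At the order-2 pole 2 set g(μ) = (μ - (2))^2*f(μ) = -20*μ**2/7 - 3*μ/13 + 34/33.
Order-2 pole: residue = g'(a); g'(2) = -1061/91, so the residue is -1061/91.


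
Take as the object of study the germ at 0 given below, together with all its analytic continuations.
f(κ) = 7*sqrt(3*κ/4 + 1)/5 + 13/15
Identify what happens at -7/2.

The point is a regular point.

There is no denominator, hence no pole anywhere.
Branch term sqrt(1 - κ/(-4/3)): argument at -7/2 is -13/8, nonzero, so -7/2 is not its branch point (a point on a principal cut is still regular for the continued germ).
So the germ continues analytically to -7/2.


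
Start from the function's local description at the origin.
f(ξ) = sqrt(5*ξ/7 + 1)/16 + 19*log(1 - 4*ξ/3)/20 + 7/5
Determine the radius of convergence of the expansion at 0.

Branch term (19/20)*log(1 - ξ/(3/4)): its argument vanishes at ξ = 3/4, a logarithmic branch point, modulus 3/4.
Branch term (1/16)*sqrt(1 - ξ/(-7/5)): its argument vanishes at ξ = -7/5, a square-root branch point, modulus 7/5.
The radius of convergence is the smallest modulus among the singular points: 3/4.

The radius of convergence is 3/4.


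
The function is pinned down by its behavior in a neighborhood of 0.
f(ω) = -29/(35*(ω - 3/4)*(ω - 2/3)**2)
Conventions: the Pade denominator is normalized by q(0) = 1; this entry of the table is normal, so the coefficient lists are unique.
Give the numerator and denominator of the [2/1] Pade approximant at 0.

Taylor coefficients needed (expand at 0): a_0 = 87/35, a_1 = 377/35, a_2 = 13079/420, a_3 = 6757/90.
Write the denominator as Q(ω) = 1 + q1*ω. Requiring Q*f - P = O(ω^4) with deg P <= 2 kills the coefficients of ω^3..ω^3 in Q*f:
  ω^3: a_3 + q1*a_2 = 0, i.e. 6757/90 + (13079/420)*q1 = 0.
Solving this linear system: q1 = -3262/1353.
The numerator is Q*f truncated at degree 2: P0 = a_0 = 87/35; P1 = a_1 + q1*a_0 = 75429/15785; P2 = a_2 + q1*a_1 = 326511/63140.

The Pade approximant has numerator coefficients [87/35, 75429/15785, 326511/63140]; denominator coefficients [1, -3262/1353].


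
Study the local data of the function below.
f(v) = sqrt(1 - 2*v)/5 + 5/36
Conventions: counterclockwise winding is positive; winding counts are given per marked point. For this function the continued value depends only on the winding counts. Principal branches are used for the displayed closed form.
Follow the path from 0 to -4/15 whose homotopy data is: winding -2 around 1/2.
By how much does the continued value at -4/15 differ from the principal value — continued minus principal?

The rational part is single-valued and drops out of the difference; each branch term changes only by its own monodromy.
(1/5)*sqrt(1 - v/(1/2)): winding -2 is even, the square root returns to the same sheet, contribution 0.
Summing the contributions at v = -4/15 gives 0.

Continued minus principal equals 0.


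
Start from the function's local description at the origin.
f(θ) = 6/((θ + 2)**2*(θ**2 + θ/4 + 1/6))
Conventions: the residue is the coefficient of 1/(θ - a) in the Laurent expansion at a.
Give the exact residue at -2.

The residue is 405/242.

At the order-2 pole -2 set g(θ) = (θ - (-2))^2*f(θ) = 6/(θ**2 + θ/4 + 1/6).
Order-2 pole: residue = g'(a); g'(-2) = 405/242, so the residue is 405/242.


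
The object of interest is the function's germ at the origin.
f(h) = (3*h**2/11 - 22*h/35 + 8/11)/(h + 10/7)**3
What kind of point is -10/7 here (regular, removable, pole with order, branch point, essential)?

The denominator factor h + 10/7 vanishes at -10/7 and appears to the power 3; the numerator there equals 24/11, nonzero, and no other factor vanishes.
Hence a pole whose order is the multiplicity, 3.

The point is a pole of order 3.


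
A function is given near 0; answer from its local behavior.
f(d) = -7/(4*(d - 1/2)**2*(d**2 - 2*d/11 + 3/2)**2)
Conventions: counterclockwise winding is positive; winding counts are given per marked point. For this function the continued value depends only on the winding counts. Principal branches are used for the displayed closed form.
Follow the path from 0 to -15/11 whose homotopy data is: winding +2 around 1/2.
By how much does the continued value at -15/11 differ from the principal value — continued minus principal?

Continued minus principal equals 0.

The function is rational, hence single-valued: continuing it around any pole returns the same value, so the difference is 0.


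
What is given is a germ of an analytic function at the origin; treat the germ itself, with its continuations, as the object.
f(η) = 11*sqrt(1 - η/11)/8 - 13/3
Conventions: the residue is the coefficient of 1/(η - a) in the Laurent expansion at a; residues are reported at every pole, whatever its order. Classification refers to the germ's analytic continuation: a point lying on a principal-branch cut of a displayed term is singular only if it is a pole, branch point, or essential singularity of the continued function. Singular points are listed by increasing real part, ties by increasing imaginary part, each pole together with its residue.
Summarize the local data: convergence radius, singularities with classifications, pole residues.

Branch term (11/8)*sqrt(1 - η/(11)): its argument vanishes at η = 11, a square-root branch point, modulus 11.
The radius of convergence is the smallest modulus among the singular points: 11.

Radius of convergence at 0: 11.
At 11: an algebraic (square-root) branch point.


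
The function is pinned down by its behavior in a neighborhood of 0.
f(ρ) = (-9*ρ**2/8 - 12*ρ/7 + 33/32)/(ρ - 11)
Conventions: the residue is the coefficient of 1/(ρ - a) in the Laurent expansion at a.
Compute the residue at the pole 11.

At the order-1 pole 11 set g(ρ) = (ρ - (11))*f(ρ) = -9*ρ**2/8 - 12*ρ/7 + 33/32.
Simple pole: residue = g(a) at a = 11, which is -34485/224.

The residue is -34485/224.


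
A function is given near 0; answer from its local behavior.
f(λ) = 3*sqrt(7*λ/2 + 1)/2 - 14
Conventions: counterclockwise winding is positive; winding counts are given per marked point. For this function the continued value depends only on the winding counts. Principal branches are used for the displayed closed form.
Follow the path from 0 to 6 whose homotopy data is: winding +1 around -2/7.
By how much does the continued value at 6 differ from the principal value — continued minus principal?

Continued minus principal equals -(3)*sqrt(22).

The rational part is single-valued and drops out of the difference; each branch term changes only by its own monodromy.
(3/2)*sqrt(1 - λ/(-2/7)): winding +1 is odd, the square root flips sign, contributing -2*(3/2)*sqrt(1 - (6)/(-2/7)) = -2*(3/2)*sqrt(22) = -(3)*sqrt(22).
Summing the contributions at λ = 6 gives -(3)*sqrt(22).


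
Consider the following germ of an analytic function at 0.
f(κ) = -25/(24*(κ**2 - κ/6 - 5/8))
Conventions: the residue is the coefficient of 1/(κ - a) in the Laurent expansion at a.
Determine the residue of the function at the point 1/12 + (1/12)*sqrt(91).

The factor κ**2 - κ/6 - 5/8 splits as (κ - a)(κ - a') with a = 1/12 + (1/12)*sqrt(91), a' = 1/12 - (1/12)*sqrt(91). At the order-1 pole a set g(κ) = (κ - a)*f(κ) = [-25/24] / (κ - a').
Simple pole: residue = g(a) at a = 1/12 + (1/12)*sqrt(91), which is -(25/364)*sqrt(91).

The residue is -(25/364)*sqrt(91).


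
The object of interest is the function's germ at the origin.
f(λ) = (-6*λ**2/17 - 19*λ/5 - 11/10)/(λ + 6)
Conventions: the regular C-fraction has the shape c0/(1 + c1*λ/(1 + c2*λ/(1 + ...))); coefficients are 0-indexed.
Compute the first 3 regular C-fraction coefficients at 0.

Taylor coefficients (expand at 0): a_0 = -11/60, a_1 = -217/360, a_2 = 1529/36720.
c0 = a_0 = -11/60. Peel one level at a time: if S = 1 + c*λ/S' with S'(0) = 1, then c is the λ-coefficient of S and S' = c*λ/(S - 1).
S_1 = c0/f = 1 + (-217/66)*λ + (68111/6171)*λ^2 + ...; c1 = -217/66.
S_2 = c1*λ/(S_1 - 1) = 1 + (136222/40579)*λ + ...; c2 = 136222/40579.

The regular C-fraction coefficients are [-11/60, -217/66, 136222/40579].


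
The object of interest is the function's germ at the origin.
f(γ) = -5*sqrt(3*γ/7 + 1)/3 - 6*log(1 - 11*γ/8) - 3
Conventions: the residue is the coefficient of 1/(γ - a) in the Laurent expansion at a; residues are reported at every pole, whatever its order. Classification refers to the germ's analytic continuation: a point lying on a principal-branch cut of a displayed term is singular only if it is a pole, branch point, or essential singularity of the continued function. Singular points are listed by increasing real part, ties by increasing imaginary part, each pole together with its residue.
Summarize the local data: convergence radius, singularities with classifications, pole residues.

Radius of convergence at 0: 8/11.
At -7/3: an algebraic (square-root) branch point.
At 8/11: a logarithmic branch point.

Branch term (-6)*log(1 - γ/(8/11)): its argument vanishes at γ = 8/11, a logarithmic branch point, modulus 8/11.
Branch term (-5/3)*sqrt(1 - γ/(-7/3)): its argument vanishes at γ = -7/3, a square-root branch point, modulus 7/3.
The radius of convergence is the smallest modulus among the singular points: 8/11.
List the singular points by increasing real part (a conjugate pair: the negative imaginary part first).


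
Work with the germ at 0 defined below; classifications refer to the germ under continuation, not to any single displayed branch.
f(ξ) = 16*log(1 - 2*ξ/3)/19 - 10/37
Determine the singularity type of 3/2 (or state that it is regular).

The term (16/19)*log(1 - ξ/(3/2)) has argument 1 - 3/2/(3/2) = 0 at 3/2: a logarithmic (infinitely-sheeted) branch point; the remaining terms are analytic or single-valued there.

The point is a logarithmic branch point.


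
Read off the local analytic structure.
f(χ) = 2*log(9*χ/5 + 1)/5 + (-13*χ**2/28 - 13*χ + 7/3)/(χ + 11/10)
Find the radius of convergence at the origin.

The radius of convergence is 5/9.

Denominator factor (χ + 11/10): pole of order 1 at -11/10, modulus 11/10.
Branch term (2/5)*log(1 - χ/(-5/9)): its argument vanishes at χ = -5/9, a logarithmic branch point, modulus 5/9.
The radius of convergence is the smallest modulus among the singular points: 5/9.


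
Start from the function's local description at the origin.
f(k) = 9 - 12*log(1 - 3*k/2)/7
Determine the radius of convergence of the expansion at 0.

The radius of convergence is 2/3.

Branch term (-12/7)*log(1 - k/(2/3)): its argument vanishes at k = 2/3, a logarithmic branch point, modulus 2/3.
The radius of convergence is the smallest modulus among the singular points: 2/3.


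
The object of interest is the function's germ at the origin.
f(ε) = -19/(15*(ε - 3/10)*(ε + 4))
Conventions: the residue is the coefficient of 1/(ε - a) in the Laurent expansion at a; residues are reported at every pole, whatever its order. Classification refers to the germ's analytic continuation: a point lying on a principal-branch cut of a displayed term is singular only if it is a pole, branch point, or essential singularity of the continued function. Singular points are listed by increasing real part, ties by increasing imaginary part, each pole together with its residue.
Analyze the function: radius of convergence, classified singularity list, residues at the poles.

Denominator factor (ε - 3/10): pole of order 1 at 3/10, modulus 3/10.
Denominator factor (ε + 4): pole of order 1 at -4, modulus 4.
The radius of convergence is the smallest modulus among the singular points: 3/10.
At the order-1 pole -4 set g(ε) = (ε - (-4))*f(ε) = -19/(15*(ε - 3/10)).
Simple pole: residue = g(a) at a = -4, which is 38/129.
At the order-1 pole 3/10 set g(ε) = (ε - (3/10))*f(ε) = -19/(15*(ε + 4)).
Simple pole: residue = g(a) at a = 3/10, which is -38/129.
List the singular points by increasing real part (a conjugate pair: the negative imaginary part first).

Radius of convergence at 0: 3/10.
At -4: a pole of order 1; residue 38/129.
At 3/10: a pole of order 1; residue -38/129.


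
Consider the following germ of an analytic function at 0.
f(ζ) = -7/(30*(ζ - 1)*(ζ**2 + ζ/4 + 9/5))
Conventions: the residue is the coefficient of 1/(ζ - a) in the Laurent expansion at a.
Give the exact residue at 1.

At the order-1 pole 1 set g(ζ) = (ζ - (1))*f(ζ) = -7/(30*(ζ**2 + ζ/4 + 9/5)).
Simple pole: residue = g(a) at a = 1, which is -14/183.

The residue is -14/183.


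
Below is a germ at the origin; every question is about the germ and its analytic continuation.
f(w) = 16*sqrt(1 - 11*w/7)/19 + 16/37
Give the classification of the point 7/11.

The term (16/19)*sqrt(1 - w/(7/11)) has argument 1 - 7/11/(7/11) = 0 at 7/11: a square-root (algebraic, two-sheeted) branch point; the remaining terms are analytic or single-valued there.

The point is an algebraic (square-root) branch point.


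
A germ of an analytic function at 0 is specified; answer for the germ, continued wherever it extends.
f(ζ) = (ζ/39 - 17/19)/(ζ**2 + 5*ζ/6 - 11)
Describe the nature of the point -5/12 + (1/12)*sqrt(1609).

The denominator factor ζ**2 + 5*ζ/6 - 11 vanishes at -5/12 + (1/12)*sqrt(1609) and appears to the power 1; the numerator there equals -8051/8892 + (1/468)*sqrt(1609), nonzero, and no other factor vanishes.
Hence a pole whose order is the multiplicity, 1.

The point is a pole of order 1.


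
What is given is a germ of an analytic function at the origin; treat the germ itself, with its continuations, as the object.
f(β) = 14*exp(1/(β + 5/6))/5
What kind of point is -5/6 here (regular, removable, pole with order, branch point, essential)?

The exponent 1/(β - (-5/6)) has a pole at -5/6, so exp(1/(β - (-5/6))) takes every nonzero value near it: an essential singularity (not a pole of any order).

The point is an essential singularity.


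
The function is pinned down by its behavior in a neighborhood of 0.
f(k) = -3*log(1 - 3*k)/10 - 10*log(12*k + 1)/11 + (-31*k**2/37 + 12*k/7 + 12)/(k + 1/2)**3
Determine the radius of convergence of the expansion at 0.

The radius of convergence is 1/12.

Denominator factor (k + 1/2)^3: pole of order 3 at -1/2, modulus 1/2.
Branch term (-3/10)*log(1 - k/(1/3)): its argument vanishes at k = 1/3, a logarithmic branch point, modulus 1/3.
Branch term (-10/11)*log(1 - k/(-1/12)): its argument vanishes at k = -1/12, a logarithmic branch point, modulus 1/12.
The radius of convergence is the smallest modulus among the singular points: 1/12.


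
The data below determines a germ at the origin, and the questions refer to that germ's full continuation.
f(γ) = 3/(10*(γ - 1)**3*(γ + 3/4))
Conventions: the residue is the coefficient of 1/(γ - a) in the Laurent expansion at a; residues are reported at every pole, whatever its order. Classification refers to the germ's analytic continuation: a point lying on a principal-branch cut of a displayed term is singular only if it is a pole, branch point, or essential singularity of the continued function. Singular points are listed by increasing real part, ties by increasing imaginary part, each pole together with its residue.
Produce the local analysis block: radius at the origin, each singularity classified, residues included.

Denominator factor (γ + 3/4): pole of order 1 at -3/4, modulus 3/4.
Denominator factor (γ - 1)^3: pole of order 3 at 1, modulus 1.
The radius of convergence is the smallest modulus among the singular points: 3/4.
At the order-1 pole -3/4 set g(γ) = (γ - (-3/4))*f(γ) = 3/(10*(γ - 1)**3).
Simple pole: residue = g(a) at a = -3/4, which is -96/1715.
At the order-3 pole 1 set g(γ) = (γ - (1))^3*f(γ) = 3/(10*(γ + 3/4)).
Order-3 pole: residue = g''(a)/2; g''(1) = 192/1715, so the residue is 96/1715.
List the singular points by increasing real part (a conjugate pair: the negative imaginary part first).

Radius of convergence at 0: 3/4.
At -3/4: a pole of order 1; residue -96/1715.
At 1: a pole of order 3; residue 96/1715.


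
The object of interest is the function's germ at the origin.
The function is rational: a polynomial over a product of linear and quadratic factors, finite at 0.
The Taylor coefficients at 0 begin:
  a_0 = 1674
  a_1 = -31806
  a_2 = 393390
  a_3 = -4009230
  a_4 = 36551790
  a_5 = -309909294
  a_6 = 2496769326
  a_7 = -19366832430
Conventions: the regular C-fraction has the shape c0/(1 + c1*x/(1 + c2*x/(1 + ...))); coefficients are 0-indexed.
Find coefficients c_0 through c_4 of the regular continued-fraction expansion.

The regular C-fraction coefficients are [1674, 19, -126/19, 540/133, -76/63].

Taylor coefficients (read off): a_0 = 1674, a_1 = -31806, a_2 = 393390, a_3 = -4009230, a_4 = 36551790.
c0 = a_0 = 1674. Peel one level at a time: if S = 1 + c*x/S' with S'(0) = 1, then c is the x-coefficient of S and S' = c*x/(S - 1).
S_1 = c0/f = 1 + (19)*x + (126)*x^2 + ...; c1 = 19.
S_2 = c1*x/(S_1 - 1) = 1 + (-126/19)*x + (9720/361)*x^2 + ...; c2 = -126/19.
S_3 = c2*x/(S_2 - 1) = 1 + (540/133)*x + (240/49)*x^2 + ...; c3 = 540/133.
S_4 = c3*x/(S_3 - 1) = 1 + (-76/63)*x + ...; c4 = -76/63.


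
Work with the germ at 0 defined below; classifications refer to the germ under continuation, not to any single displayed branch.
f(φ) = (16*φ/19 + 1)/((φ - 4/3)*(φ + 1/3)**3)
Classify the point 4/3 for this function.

The point is a pole of order 1.

The denominator factor φ - 4/3 vanishes at 4/3 and appears to the power 1; the numerator there equals 121/57, nonzero, and no other factor vanishes.
Hence a pole whose order is the multiplicity, 1.


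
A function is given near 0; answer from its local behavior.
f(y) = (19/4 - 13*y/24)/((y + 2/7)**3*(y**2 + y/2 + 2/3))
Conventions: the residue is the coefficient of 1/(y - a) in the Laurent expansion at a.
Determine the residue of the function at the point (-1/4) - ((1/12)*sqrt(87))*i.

The factor y**2 + y/2 + 2/3 splits as (y - a)(y - a') with a = (-1/4) - ((1/12)*sqrt(87))*i, a' = (-1/4) + ((1/12)*sqrt(87))*i. At the order-1 pole a set g(y) = (y - a)*f(y) = [(19/4 - 13*y/24)/(y + 2/7)**3] / (y - a').
Simple pole: residue = g(a) at a = (-1/4) - ((1/12)*sqrt(87))*i, which is (150844197/22559008) - ((24305323/654211232)*sqrt(87))*i.

The residue is (150844197/22559008) - ((24305323/654211232)*sqrt(87))*i.


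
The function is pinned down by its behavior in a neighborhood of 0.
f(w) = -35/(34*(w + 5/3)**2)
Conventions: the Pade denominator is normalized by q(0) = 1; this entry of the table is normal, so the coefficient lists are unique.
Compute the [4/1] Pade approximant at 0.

The Pade approximant has numerator coefficients [-63/170, 378/2125, -1701/21250, 1701/53125, -5103/531250]; denominator coefficients [1, 18/25].

Taylor coefficients needed (expand at 0): a_0 = -63/170, a_1 = 189/425, a_2 = -1701/4250, a_3 = 3402/10625, a_4 = -5103/21250, a_5 = 45927/265625.
Write the denominator as Q(w) = 1 + q1*w. Requiring Q*f - P = O(w^6) with deg P <= 4 kills the coefficients of w^5..w^5 in Q*f:
  w^5: a_5 + q1*a_4 = 0, i.e. 45927/265625 + (-5103/21250)*q1 = 0.
Solving this linear system: q1 = 18/25.
The numerator is Q*f truncated at degree 4: P0 = a_0 = -63/170; P1 = a_1 + q1*a_0 = 378/2125; P2 = a_2 + q1*a_1 = -1701/21250; P3 = a_3 + q1*a_2 = 1701/53125; P4 = a_4 + q1*a_3 = -5103/531250.


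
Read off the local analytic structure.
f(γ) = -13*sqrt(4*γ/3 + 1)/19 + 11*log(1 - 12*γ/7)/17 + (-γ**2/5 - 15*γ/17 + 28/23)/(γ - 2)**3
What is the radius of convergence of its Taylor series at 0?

The radius of convergence is 7/12.

Denominator factor (γ - 2)^3: pole of order 3 at 2, modulus 2.
Branch term (-13/19)*sqrt(1 - γ/(-3/4)): its argument vanishes at γ = -3/4, a square-root branch point, modulus 3/4.
Branch term (11/17)*log(1 - γ/(7/12)): its argument vanishes at γ = 7/12, a logarithmic branch point, modulus 7/12.
The radius of convergence is the smallest modulus among the singular points: 7/12.


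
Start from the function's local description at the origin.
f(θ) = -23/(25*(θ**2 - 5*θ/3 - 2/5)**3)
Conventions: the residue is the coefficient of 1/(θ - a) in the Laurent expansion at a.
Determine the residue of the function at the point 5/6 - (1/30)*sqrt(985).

The factor θ**2 - 5*θ/3 - 2/5 splits as (θ - a)(θ - a') with a = 5/6 - (1/30)*sqrt(985), a' = 5/6 + (1/30)*sqrt(985). At the order-3 pole a set g(θ) = (θ - a)^3*f(θ) = [-23/25] / (θ - a')^3.
Order-3 pole: residue = g''(a)/2; g''(5/6 - (1/30)*sqrt(985)) = (67068/7645373)*sqrt(985), so the residue is (33534/7645373)*sqrt(985).

The residue is (33534/7645373)*sqrt(985).


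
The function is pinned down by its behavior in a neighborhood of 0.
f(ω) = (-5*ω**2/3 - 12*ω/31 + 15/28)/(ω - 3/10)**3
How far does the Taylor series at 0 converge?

Denominator factor (ω - 3/10)^3: pole of order 3 at 3/10, modulus 3/10.
The radius of convergence is the smallest modulus among the singular points: 3/10.

The radius of convergence is 3/10.


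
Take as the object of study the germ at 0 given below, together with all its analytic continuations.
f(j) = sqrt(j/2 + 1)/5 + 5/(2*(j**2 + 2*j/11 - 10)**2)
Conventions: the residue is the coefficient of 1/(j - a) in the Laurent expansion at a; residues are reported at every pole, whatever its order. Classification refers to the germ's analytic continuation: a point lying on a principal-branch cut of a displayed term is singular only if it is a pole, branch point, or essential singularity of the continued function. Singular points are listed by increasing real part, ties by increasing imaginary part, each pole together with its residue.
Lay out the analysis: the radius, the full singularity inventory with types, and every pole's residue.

Radius of convergence at 0: 2.
At -1/11 - (1/11)*sqrt(1211): a pole of order 2; residue (6655/11732168)*sqrt(1211).
At -2: an algebraic (square-root) branch point.
At -1/11 + (1/11)*sqrt(1211): a pole of order 2; residue -(6655/11732168)*sqrt(1211).

Denominator factor (j**2 + 2*j/11 - 10)^2: discriminant 4844/121, real irrational roots -1/11 + (1/11)*sqrt(1211) and -1/11 - (1/11)*sqrt(1211); poles of order 2, moduli -1/11 + (1/11)*sqrt(1211) and 1/11 + (1/11)*sqrt(1211).
Branch term (1/5)*sqrt(1 - j/(-2)): its argument vanishes at j = -2, a square-root branch point, modulus 2.
The radius of convergence is the smallest modulus among the singular points: 2.
The branch term is analytic at -1/11 - (1/11)*sqrt(1211) and contributes nothing to the residue; only the rational part matters.
The factor j**2 + 2*j/11 - 10 splits as (j - a)(j - a') with a = -1/11 - (1/11)*sqrt(1211), a' = -1/11 + (1/11)*sqrt(1211). At the order-2 pole a set g(j) = (j - a)^2*(rational part) = [5/2] / (j - a')^2.
Order-2 pole: residue = g'(a); g'(-1/11 - (1/11)*sqrt(1211)) = (6655/11732168)*sqrt(1211), so the residue is (6655/11732168)*sqrt(1211).
The branch term is analytic at -1/11 + (1/11)*sqrt(1211) and contributes nothing to the residue; only the rational part matters.
The factor j**2 + 2*j/11 - 10 splits as (j - a)(j - a') with a = -1/11 + (1/11)*sqrt(1211), a' = -1/11 - (1/11)*sqrt(1211). At the order-2 pole a set g(j) = (j - a)^2*(rational part) = [5/2] / (j - a')^2.
Order-2 pole: residue = g'(a); g'(-1/11 + (1/11)*sqrt(1211)) = -(6655/11732168)*sqrt(1211), so the residue is -(6655/11732168)*sqrt(1211).
List the singular points by increasing real part (a conjugate pair: the negative imaginary part first).


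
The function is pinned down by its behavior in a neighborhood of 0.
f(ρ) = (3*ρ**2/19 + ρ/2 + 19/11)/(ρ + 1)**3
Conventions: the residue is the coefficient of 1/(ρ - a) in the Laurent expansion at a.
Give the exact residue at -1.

The residue is 3/19.

At the order-3 pole -1 set g(ρ) = (ρ - (-1))^3*f(ρ) = 3*ρ**2/19 + ρ/2 + 19/11.
Order-3 pole: residue = g''(a)/2; g''(-1) = 6/19, so the residue is 3/19.


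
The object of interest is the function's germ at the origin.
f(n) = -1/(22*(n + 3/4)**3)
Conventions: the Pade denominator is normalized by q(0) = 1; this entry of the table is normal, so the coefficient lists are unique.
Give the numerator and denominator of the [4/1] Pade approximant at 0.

The Pade approximant has numerator coefficients [-32/297, 1024/4455, -512/1485, 16384/40095, -8192/24057]; denominator coefficients [1, 28/15].

Taylor coefficients needed (expand at 0): a_0 = -32/297, a_1 = 128/297, a_2 = -1024/891, a_3 = 20480/8019, a_4 = -40960/8019, a_5 = 229376/24057.
Write the denominator as Q(n) = 1 + q1*n. Requiring Q*f - P = O(n^6) with deg P <= 4 kills the coefficients of n^5..n^5 in Q*f:
  n^5: a_5 + q1*a_4 = 0, i.e. 229376/24057 + (-40960/8019)*q1 = 0.
Solving this linear system: q1 = 28/15.
The numerator is Q*f truncated at degree 4: P0 = a_0 = -32/297; P1 = a_1 + q1*a_0 = 1024/4455; P2 = a_2 + q1*a_1 = -512/1485; P3 = a_3 + q1*a_2 = 16384/40095; P4 = a_4 + q1*a_3 = -8192/24057.


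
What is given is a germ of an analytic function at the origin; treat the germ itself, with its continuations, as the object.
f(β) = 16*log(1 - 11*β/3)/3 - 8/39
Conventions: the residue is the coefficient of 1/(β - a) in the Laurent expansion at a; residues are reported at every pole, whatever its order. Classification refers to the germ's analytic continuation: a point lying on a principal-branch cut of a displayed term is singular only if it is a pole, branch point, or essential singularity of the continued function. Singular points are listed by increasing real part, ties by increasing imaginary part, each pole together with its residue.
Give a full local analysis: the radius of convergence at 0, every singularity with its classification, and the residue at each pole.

Radius of convergence at 0: 3/11.
At 3/11: a logarithmic branch point.

Branch term (16/3)*log(1 - β/(3/11)): its argument vanishes at β = 3/11, a logarithmic branch point, modulus 3/11.
The radius of convergence is the smallest modulus among the singular points: 3/11.


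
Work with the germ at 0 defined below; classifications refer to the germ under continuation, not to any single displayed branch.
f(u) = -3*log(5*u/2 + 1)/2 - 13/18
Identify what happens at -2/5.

The term (-3/2)*log(1 - u/(-2/5)) has argument 1 - -2/5/(-2/5) = 0 at -2/5: a logarithmic (infinitely-sheeted) branch point; the remaining terms are analytic or single-valued there.

The point is a logarithmic branch point.


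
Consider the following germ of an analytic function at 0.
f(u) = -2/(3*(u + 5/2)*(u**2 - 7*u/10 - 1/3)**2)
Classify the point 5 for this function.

Denominator factors: u**2 - 7*u/10 - 1/3 = 127/6 at u = 5; u + 5/2 = 15/2 at u = 5 — none vanishes.
So the germ continues analytically to 5.

The point is a regular point.


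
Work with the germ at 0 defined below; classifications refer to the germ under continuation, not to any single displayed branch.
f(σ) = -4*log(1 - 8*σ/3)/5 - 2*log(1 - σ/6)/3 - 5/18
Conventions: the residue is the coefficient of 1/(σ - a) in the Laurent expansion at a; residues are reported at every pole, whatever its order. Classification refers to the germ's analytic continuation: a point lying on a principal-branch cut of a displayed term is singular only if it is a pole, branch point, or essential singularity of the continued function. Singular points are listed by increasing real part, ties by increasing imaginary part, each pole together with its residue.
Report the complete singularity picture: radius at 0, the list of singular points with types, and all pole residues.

Radius of convergence at 0: 3/8.
At 3/8: a logarithmic branch point.
At 6: a logarithmic branch point.

Branch term (-4/5)*log(1 - σ/(3/8)): its argument vanishes at σ = 3/8, a logarithmic branch point, modulus 3/8.
Branch term (-2/3)*log(1 - σ/(6)): its argument vanishes at σ = 6, a logarithmic branch point, modulus 6.
The radius of convergence is the smallest modulus among the singular points: 3/8.
List the singular points by increasing real part (a conjugate pair: the negative imaginary part first).


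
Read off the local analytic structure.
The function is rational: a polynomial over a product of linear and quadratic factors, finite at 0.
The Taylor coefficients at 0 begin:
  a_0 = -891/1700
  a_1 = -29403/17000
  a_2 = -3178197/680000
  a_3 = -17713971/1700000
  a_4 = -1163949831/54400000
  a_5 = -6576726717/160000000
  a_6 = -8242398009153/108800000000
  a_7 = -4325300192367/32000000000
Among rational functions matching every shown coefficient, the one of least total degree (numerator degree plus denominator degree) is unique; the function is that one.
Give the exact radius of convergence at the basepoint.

The radius of convergence is 2/3.

No rational of total degree below 6 reproduces all 8 coefficients; solving the [0/6] Pade equations on them gives f(τ) = -11/(17*(τ - 2/3)**2*(τ**2 + τ/4 - 5/3)**2), whose expansion matches every shown term.
Denominator factor (τ**2 + τ/4 - 5/3)^2: discriminant 323/48, real irrational roots -1/8 + (1/24)*sqrt(969) and -1/8 - (1/24)*sqrt(969); poles of order 2, moduli -1/8 + (1/24)*sqrt(969) and 1/8 + (1/24)*sqrt(969).
Denominator factor (τ - 2/3)^2: pole of order 2 at 2/3, modulus 2/3.
The radius of convergence is the smallest modulus among the singular points: 2/3.


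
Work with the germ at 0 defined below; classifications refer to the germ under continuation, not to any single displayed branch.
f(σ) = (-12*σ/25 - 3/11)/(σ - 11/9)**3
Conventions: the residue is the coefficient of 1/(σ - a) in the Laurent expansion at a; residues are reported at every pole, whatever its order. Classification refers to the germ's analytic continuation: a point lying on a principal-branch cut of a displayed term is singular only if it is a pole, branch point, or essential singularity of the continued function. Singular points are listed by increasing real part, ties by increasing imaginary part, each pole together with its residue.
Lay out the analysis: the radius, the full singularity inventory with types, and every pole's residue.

Radius of convergence at 0: 11/9.
At 11/9: a pole of order 3; residue 0.

Denominator factor (σ - 11/9)^3: pole of order 3 at 11/9, modulus 11/9.
The radius of convergence is the smallest modulus among the singular points: 11/9.
At the order-3 pole 11/9 set g(σ) = (σ - (11/9))^3*f(σ) = -12*σ/25 - 3/11.
Order-3 pole: residue = g''(a)/2; g''(11/9) = 0, so the residue is 0.
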